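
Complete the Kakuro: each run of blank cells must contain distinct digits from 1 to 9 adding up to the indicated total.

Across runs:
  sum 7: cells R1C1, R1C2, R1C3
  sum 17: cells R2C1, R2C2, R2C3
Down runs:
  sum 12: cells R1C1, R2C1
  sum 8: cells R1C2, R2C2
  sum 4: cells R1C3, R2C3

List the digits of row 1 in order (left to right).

7 in 3 cells must be {1,2,4}; 4 in 2 cells must be {1,3}.
The 7 across and the 12 down share only 4, so R1C1 = 4.
Given what's placed, R1C3 must be 1 to fit the 7 across and 4 down.
R2C1 = 12 − 4 = 8 completes the 12 down.
R2C3 = 4 − 1 = 3 completes the 4 down.
R1C2 = 7 − 5 = 2 completes the 7 across.
R2C2 = 17 − 11 = 6 completes the 17 across.

4 2 1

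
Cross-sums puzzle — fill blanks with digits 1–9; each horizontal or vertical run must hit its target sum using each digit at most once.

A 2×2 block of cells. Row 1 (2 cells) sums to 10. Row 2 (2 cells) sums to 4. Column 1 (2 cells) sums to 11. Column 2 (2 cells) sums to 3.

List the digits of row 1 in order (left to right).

4 in 2 cells must be {1,3}; 3 in 2 cells must be {1,2}.
The 4 across and the 11 down share only 3, so (2,1) = 3.
(2,2) = 4 − 3 = 1 completes the 4 across.
(1,1) = 11 − 3 = 8 completes the 11 down.
(1,2) = 10 − 8 = 2 completes the 10 across.

8 2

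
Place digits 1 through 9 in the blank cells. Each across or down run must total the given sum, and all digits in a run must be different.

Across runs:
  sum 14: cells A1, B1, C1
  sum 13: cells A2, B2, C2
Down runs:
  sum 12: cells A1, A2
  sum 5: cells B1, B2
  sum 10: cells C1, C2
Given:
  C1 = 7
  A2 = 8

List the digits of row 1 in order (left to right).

4, 3, 7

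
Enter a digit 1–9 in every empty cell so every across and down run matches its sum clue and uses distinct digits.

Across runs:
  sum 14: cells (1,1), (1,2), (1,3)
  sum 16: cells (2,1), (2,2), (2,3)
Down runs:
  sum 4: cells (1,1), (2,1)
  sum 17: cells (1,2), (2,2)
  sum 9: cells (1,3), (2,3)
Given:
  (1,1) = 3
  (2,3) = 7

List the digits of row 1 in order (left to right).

3 9 2

4 in 2 cells must be {1,3}; 17 in 2 cells must be {8,9}.
Given what's placed, (1,2) must be 9 to fit the 14 across and 17 down.
(1,3) = 14 − 12 = 2 completes the 14 across.
(2,1) = 4 − 3 = 1 completes the 4 down.
(2,2) = 16 − 8 = 8 completes the 16 across.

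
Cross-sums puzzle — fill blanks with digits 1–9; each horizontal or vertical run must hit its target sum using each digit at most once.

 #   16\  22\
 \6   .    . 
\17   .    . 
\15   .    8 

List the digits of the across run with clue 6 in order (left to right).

1, 5

17 in 2 cells must be {8,9}.
Given what's placed, R1C2 must be 5 to fit the 6 across and 22 down.
R2C2 = 22 − 13 = 9 completes the 22 down.
R3C1 = 15 − 8 = 7 completes the 15 across.
R1C1 = 6 − 5 = 1 completes the 6 across.
R2C1 = 17 − 9 = 8 completes the 17 across.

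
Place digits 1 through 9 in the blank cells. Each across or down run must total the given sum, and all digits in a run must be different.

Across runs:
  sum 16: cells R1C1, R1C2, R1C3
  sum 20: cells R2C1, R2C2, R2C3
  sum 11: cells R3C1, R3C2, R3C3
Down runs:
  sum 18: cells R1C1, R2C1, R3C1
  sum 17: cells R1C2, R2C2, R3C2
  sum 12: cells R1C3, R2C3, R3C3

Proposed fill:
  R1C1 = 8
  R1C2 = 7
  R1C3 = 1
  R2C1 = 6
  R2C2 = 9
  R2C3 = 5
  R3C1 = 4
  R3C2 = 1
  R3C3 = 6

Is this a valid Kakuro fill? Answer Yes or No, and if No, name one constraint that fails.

Across: 8+7+1=16; 6+9+5=20; 4+1+6=11. Down: 8+6+4=18; 7+9+1=17; 1+5+6=12. No digit repeats within any run.

Yes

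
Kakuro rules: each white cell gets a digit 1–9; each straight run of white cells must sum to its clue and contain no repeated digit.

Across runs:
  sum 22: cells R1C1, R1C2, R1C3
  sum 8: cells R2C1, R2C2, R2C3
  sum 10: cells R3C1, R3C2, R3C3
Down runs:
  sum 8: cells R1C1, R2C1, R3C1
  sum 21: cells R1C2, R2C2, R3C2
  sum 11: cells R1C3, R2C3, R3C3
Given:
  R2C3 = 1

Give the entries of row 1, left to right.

5, 9, 8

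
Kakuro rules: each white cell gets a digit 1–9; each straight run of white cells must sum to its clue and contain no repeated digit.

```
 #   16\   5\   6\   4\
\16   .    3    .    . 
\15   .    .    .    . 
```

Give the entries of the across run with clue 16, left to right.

7 3 5 1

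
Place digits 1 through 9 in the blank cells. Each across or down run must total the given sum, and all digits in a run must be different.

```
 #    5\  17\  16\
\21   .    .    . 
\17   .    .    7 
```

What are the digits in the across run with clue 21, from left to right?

17 in 2 cells must be {8,9}; 16 in 2 cells must be {7,9}.
The 21 across and the 5 down share only 4, so R1C1 = 4.
R1C3 = 16 − 7 = 9 completes the 16 down.
R2C1 = 5 − 4 = 1 completes the 5 down.
R2C2 = 17 − 8 = 9 completes the 17 across.
R1C2 = 21 − 13 = 8 completes the 21 across.

4 8 9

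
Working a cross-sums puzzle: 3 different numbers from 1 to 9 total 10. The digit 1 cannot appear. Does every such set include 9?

No

The only way to make 10 from 3 distinct digits under that restriction is {2,3,5}, which does not contain 9.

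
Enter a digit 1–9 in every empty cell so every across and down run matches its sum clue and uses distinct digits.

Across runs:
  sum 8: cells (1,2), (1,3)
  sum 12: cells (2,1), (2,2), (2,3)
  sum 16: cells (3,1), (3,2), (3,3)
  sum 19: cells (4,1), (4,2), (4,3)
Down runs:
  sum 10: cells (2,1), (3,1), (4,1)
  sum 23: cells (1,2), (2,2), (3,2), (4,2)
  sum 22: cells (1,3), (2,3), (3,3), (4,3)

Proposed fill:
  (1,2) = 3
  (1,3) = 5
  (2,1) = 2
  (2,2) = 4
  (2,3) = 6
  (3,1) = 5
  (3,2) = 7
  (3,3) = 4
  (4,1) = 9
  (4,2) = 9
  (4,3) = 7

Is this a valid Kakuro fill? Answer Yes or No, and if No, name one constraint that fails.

No — the across run (4,1)–(4,3) sums to 25, not 19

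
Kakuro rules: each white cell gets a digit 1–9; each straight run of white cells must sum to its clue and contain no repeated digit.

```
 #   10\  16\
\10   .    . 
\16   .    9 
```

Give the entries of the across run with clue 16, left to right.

16 in 2 cells must be {7,9}.
R1C2 = 16 − 9 = 7 completes the 16 down.
R2C1 = 16 − 9 = 7 completes the 16 across.
R1C1 = 10 − 7 = 3 completes the 10 across.

7 9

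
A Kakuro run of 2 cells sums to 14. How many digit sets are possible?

2 distinct digits from 1–9 sum between 3 and 17.
Enumerating: {5,9}, {6,8}.

2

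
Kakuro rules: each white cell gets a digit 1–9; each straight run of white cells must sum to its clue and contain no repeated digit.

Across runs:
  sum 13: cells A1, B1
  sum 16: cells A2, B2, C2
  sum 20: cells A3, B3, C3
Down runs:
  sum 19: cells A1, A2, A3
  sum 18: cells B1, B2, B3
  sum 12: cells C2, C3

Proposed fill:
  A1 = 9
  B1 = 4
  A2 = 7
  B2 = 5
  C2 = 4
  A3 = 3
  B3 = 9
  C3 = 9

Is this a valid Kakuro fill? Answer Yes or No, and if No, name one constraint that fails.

No — the across run A3–C3 sums to 21, not 20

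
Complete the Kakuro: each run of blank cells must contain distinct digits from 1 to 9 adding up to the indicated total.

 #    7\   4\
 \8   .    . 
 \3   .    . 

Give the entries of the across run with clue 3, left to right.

3 in 2 cells must be {1,2}; 4 in 2 cells must be {1,3}.
The 3 across and the 4 down share only 1, so R2C2 = 1.
R1C2 = 4 − 1 = 3 completes the 4 down.
R2C1 = 3 − 1 = 2 completes the 3 across.
R1C1 = 8 − 3 = 5 completes the 8 across.

2 1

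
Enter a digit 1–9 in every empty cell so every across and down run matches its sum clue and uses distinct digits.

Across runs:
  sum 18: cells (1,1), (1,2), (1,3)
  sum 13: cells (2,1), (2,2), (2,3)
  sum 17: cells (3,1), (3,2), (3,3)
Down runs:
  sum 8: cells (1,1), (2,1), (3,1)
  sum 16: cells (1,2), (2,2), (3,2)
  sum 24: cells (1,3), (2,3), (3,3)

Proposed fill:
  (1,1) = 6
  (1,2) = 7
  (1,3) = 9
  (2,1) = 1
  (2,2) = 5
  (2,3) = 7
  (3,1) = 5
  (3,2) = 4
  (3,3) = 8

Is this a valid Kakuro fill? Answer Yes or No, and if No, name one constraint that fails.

No — the down run (1,1)–(3,1) sums to 12, not 8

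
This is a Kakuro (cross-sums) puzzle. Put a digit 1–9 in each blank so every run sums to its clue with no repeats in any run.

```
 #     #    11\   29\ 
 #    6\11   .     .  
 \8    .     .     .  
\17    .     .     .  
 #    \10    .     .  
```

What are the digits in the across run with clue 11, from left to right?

2, 9

11 in 4 cells must be {1,2,3,5}; 29 in 4 cells must be {5,7,8,9}.
Only 5 fits R2C3 under both its across sum 8 and down sum 29.
Nothing is forced directly, so branch on R2C1, whose candidates are 1 or 2. If R2C1 = 1: that forces R2C2 = 2, R3C1 = 5, R3C2 = 3, R3C3 = 9, R4C2 = 1, after which R4C3 would have to be in {9} for the 10 across but in {7,8} for the 29 down — contradiction. So R2C1 = 2.
R2C2 = 8 − 7 = 1 completes the 8 across.
R3C1 = 6 − 2 = 4 completes the 6 down.
R3C2 = 5: the only remaining digit allowed by both the 17 across and the 11 down.
R3C3 = 17 − 9 = 8 completes the 17 across.
Nothing is forced directly, so branch on R1C2, whose candidates are 2 or 3. If R1C2 = 3: then R1C3 would have to be in {8} for the 11 across but in {7,9} for the 29 down — contradiction. So R1C2 = 2.
R1C3 = 11 − 2 = 9 completes the 11 across.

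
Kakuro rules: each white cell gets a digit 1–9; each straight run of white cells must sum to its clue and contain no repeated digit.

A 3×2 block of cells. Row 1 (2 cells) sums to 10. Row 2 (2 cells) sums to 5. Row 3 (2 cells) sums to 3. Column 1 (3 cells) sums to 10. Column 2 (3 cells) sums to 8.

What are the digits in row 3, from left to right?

2 1

3 in 2 cells must be {1,2}.
Nothing is forced directly, so branch on (3,2), whose candidates are 1 or 2. If (3,2) = 2: that forces (1,2) = 1, after which (2,2) would have to be in {1,2,3,4} for the 5 across but in {5} for the 8 down — contradiction. So (3,2) = 1.
(3,1) = 3 − 1 = 2 completes the 3 across.
Nothing is forced directly, so branch on (2,1), whose candidates are 1 or 3. If (2,1) = 3: then (1,1) would have to be in {1,2,3,4,6,7,8,9} for the 10 across but in {5} for the 10 down — contradiction. So (2,1) = 1.
(1,1) = 10 − 3 = 7 completes the 10 down.
(1,2) = 10 − 7 = 3 completes the 10 across.
(2,2) = 5 − 1 = 4 completes the 5 across.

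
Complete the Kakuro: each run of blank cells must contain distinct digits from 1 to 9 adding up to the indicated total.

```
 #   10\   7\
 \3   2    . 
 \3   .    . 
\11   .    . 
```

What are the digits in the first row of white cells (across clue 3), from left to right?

3 in 2 cells must be {1,2}; 7 in 3 cells must be {1,2,4}.
R1C2 = 3 − 2 = 1 completes the 3 across.
Given what's placed, R2C1 must be 1 to fit the 3 across and 10 down.
R2C2 = 3 − 1 = 2 completes the 3 across.
R3C1 = 10 − 3 = 7 completes the 10 down.
R3C2 = 11 − 7 = 4 completes the 11 across.

2 1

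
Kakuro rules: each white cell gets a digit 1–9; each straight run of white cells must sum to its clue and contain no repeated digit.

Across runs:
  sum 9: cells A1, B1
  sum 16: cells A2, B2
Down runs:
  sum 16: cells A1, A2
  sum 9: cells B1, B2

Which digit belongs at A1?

7

16 in 2 cells must be {7,9}.
The 9 across and the 16 down share only 7, so A1 = 7.
B1 = 9 − 7 = 2 completes the 9 across.
A2 = 16 − 7 = 9 completes the 16 down.
B2 = 16 − 9 = 7 completes the 16 across.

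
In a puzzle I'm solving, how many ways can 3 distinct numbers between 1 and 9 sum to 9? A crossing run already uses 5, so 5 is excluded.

3 distinct digits from 1–9 sum between 6 and 24.
Dropping sets that contain 5.
Enumerating: {1,2,6}, {2,3,4}.

2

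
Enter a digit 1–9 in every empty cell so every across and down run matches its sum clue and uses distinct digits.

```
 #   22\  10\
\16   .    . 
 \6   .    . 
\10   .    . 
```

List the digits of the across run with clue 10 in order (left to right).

8 2

16 in 2 cells must be {7,9}.
The 16 across and the 10 down share only 7, so R1C2 = 7.
The 6 across and the 22 down share only 5, so R2C1 = 5.
R2C2 = 6 − 5 = 1 completes the 6 across.
R3C2 = 10 − 8 = 2 completes the 10 down.
R1C1 = 16 − 7 = 9 completes the 16 across.
R3C1 = 10 − 2 = 8 completes the 10 across.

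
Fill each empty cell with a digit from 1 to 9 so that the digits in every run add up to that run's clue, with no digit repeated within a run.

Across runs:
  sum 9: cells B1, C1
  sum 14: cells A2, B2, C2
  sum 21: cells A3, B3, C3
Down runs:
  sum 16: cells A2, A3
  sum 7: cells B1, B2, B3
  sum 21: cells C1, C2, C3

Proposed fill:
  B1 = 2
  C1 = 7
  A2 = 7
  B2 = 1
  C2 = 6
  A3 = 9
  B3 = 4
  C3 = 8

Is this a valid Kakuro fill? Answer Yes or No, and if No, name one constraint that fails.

Yes

Across: 2+7=9; 7+1+6=14; 9+4+8=21. Down: 7+9=16; 2+1+4=7; 7+6+8=21. No digit repeats within any run.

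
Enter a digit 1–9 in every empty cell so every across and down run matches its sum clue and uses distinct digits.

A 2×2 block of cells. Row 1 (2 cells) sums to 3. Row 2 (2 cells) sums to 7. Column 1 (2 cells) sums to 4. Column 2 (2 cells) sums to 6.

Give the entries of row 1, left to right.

1 2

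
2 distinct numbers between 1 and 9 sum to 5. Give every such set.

{1,4}; {2,3}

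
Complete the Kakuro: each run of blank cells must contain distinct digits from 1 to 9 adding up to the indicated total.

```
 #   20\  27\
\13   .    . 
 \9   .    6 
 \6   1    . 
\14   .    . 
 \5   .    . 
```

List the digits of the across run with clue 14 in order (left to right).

5 9

R2C1 = 9 − 6 = 3 completes the 9 across.
R3C2 = 6 − 1 = 5 completes the 6 across.
No cell is forced outright now. R5C1 can only be 2 or 4 (the digits allowed by both its 5 across and its 20 down). If R5C1 = 4: that forces R4C1 = 5, R4C2 = 9, after which R5C2 would have to be in {1} for the 5 across but in {3,4} for the 27 down — contradiction. So R5C1 = 2.
R5C2 = 5 − 2 = 3 completes the 5 across.
Given what's placed, R4C2 must be 9 to fit the 14 across and 27 down.
R1C2 = 27 − 23 = 4 completes the 27 down.
R4C1 = 14 − 9 = 5 completes the 14 across.
R1C1 = 13 − 4 = 9 completes the 13 across.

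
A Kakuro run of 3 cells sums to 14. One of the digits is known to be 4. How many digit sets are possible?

3 distinct digits from 1–9 sum between 6 and 24.
Keeping only sets containing 4.
Enumerating: {1,4,9}, {2,4,8}, {3,4,7}.

3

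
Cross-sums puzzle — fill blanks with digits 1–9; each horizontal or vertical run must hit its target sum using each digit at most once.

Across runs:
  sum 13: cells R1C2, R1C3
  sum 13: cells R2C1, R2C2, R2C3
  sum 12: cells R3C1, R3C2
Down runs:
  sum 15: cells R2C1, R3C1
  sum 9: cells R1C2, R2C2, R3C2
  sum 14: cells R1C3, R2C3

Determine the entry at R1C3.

Nothing is forced directly, so branch on R3C2, whose candidates are 3 or 4 or 5. If R3C2 = 4: then R1C2 would have to be in {4,5,6,7,8,9} for the 13 across but in {2,3} for the 9 down — contradiction. If R3C2 = 5: then R1C2 would have to be in {4,5,6,7,8,9} for the 13 across but in {1,3} for the 9 down — contradiction. So R3C2 = 3.
R3C1 = 12 − 3 = 9 completes the 12 across.
R2C1 = 15 − 9 = 6 completes the 15 down.
R2C3 = 5: the only remaining digit allowed by both the 13 across and the 14 down.
R1C3 = 14 − 5 = 9 completes the 14 down.
R2C2 = 13 − 11 = 2 completes the 13 across.
R1C2 = 13 − 9 = 4 completes the 13 across.

9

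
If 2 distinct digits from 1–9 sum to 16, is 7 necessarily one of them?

Yes

The only way to make 16 from 2 distinct digits is {7,9}, which contains 7.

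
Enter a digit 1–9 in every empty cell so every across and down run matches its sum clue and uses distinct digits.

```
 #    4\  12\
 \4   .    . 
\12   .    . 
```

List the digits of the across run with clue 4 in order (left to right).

4 in 2 cells must be {1,3}.
The 4 across and the 12 down share only 3, so R1C2 = 3.
The 12 across and the 4 down share only 3, so R2C1 = 3.
R2C2 = 12 − 3 = 9 completes the 12 across.
R1C1 = 4 − 3 = 1 completes the 4 across.

1, 3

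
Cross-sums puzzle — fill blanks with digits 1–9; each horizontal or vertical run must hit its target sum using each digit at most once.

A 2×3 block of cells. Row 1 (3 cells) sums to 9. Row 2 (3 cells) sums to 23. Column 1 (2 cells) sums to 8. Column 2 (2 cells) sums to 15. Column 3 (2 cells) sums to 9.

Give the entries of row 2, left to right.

6 9 8

23 in 3 cells must be {6,8,9}.
The 9 across and the 15 down share only 6, so (1,2) = 6.
The 23 across and the 8 down share only 6, so (2,1) = 6.
(2,2) = 15 − 6 = 9 completes the 15 down.
(2,3) = 23 − 15 = 8 completes the 23 across.
(1,1) = 8 − 6 = 2 completes the 8 down.
(1,3) = 9 − 8 = 1 completes the 9 across.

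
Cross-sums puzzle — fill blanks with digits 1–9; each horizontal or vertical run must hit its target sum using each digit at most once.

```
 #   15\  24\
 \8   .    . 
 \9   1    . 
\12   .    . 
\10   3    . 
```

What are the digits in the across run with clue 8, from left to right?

2, 6

R2C2 = 9 − 1 = 8 completes the 9 across.
R4C2 = 10 − 3 = 7 completes the 10 across.
No cell is forced outright now. R1C2 can only be 3 or 5 or 6 (the digits allowed by both its 8 across and its 24 down). If R1C2 = 3: that forces R1C1 = 5, after which R3C1 would have to be in {3,4,5,7,8,9} for the 12 across but in {6} for the 15 down — contradiction. If R1C2 = 5: then R1C1 would have to be in {3} for the 8 across but in {2,4,5,6,7,9} for the 15 down — contradiction. So R1C2 = 6.
R1C1 = 8 − 6 = 2 completes the 8 across.
R3C1 = 15 − 6 = 9 completes the 15 down.
R3C2 = 12 − 9 = 3 completes the 12 across.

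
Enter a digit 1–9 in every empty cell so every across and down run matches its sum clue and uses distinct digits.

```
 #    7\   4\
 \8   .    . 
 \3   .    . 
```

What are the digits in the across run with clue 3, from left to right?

2, 1

3 in 2 cells must be {1,2}; 4 in 2 cells must be {1,3}.
The 3 across and the 4 down share only 1, so R2C2 = 1.
R1C2 = 4 − 1 = 3 completes the 4 down.
R2C1 = 3 − 1 = 2 completes the 3 across.
R1C1 = 8 − 3 = 5 completes the 8 across.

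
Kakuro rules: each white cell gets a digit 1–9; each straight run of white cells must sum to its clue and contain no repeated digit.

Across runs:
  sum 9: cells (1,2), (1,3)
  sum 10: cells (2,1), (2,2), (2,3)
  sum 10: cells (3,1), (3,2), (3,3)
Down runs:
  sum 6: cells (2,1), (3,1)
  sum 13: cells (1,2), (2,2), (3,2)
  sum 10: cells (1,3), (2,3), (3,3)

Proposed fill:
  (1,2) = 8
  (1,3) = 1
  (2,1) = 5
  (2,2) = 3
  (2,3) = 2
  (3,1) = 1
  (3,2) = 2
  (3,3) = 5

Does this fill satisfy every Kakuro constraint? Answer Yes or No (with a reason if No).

No — the down run (1,3)–(3,3) sums to 8, not 10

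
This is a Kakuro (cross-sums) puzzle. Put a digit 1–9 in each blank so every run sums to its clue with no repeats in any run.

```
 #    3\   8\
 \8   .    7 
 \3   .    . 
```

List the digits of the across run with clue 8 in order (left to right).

3 in 2 cells must be {1,2}.
R1C1 = 8 − 7 = 1 completes the 8 across.
R2C1 = 3 − 1 = 2 completes the 3 down.
R2C2 = 3 − 2 = 1 completes the 3 across.

1 7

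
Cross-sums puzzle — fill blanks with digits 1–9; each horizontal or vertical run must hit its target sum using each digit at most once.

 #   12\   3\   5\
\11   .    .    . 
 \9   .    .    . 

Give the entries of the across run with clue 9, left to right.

4 2 3

3 in 2 cells must be {1,2}.
Nothing is forced directly, so branch on R2C1, whose candidates are 3 or 4 or 5. If R2C1 = 3: then R1C1 would have to be in {1,2,3,4,5,6,7,8} for the 11 across but in {9} for the 12 down — contradiction. If R2C1 = 5: that forces R1C1 = 7, R1C2 = 1, R1C3 = 3, after which R2C2 would have to be in {1,3} for the 9 across but in {2} for the 3 down — contradiction. So R2C1 = 4.
R1C1 = 12 − 4 = 8 completes the 12 down.
Given what's placed, R2C2 must be 2 to fit the 9 across and 3 down.
R2C3 = 9 − 6 = 3 completes the 9 across.
R1C2 = 3 − 2 = 1 completes the 3 down.
R1C3 = 11 − 9 = 2 completes the 11 across.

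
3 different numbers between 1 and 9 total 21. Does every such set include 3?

No

Counterexample: {4,8,9} sums to 21 without using 3.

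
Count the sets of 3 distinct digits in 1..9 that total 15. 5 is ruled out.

3 distinct digits from 1–9 sum between 6 and 24.
Dropping sets that contain 5.
Enumerating: {1,6,8}, {2,4,9}, {2,6,7}, {3,4,8}.

4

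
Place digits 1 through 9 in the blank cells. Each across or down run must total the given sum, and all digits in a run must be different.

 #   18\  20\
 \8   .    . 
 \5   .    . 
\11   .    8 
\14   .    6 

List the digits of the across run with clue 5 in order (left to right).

1 4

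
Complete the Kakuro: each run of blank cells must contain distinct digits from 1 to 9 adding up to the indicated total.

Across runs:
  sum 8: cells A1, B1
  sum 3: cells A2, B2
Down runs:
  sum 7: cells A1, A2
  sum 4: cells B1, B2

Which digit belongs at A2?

3 in 2 cells must be {1,2}; 4 in 2 cells must be {1,3}.
The 3 across and the 4 down share only 1, so B2 = 1.
B1 = 4 − 1 = 3 completes the 4 down.
A2 = 3 − 1 = 2 completes the 3 across.
A1 = 8 − 3 = 5 completes the 8 across.

2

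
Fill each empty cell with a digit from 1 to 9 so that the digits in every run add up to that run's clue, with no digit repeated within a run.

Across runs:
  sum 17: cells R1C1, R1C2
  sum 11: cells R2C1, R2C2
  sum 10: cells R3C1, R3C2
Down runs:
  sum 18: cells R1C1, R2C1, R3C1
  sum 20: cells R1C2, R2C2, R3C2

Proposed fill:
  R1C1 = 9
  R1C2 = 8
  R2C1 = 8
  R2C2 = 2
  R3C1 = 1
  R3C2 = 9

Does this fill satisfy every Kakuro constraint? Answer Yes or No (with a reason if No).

No — the across run R2C1–R2C2 sums to 10, not 11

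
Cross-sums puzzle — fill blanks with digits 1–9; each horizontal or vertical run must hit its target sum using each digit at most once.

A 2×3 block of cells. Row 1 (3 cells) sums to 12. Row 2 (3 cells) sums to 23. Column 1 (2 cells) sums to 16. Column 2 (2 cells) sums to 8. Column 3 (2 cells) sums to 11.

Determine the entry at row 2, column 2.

6

23 in 3 cells must be {6,8,9}; 16 in 2 cells must be {7,9}.
The 23 across and the 16 down share only 9, so (2,1) = 9.
Given what's placed, (2,2) must be 6 to fit the 23 across and 8 down.
(2,3) = 23 − 15 = 8 completes the 23 across.
(1,1) = 16 − 9 = 7 completes the 16 down.
(1,2) = 8 − 6 = 2 completes the 8 down.
(1,3) = 12 − 9 = 3 completes the 12 across.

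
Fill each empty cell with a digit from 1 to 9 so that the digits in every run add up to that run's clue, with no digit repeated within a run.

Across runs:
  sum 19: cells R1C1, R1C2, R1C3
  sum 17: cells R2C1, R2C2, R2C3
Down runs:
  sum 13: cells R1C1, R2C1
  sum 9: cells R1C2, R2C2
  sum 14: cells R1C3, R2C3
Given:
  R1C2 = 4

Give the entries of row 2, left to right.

R2C2 = 9 − 4 = 5 completes the 9 down.
Nothing is forced directly, so branch on R2C3, whose candidates are 8 or 9. If R2C3 = 9: then R1C3 would have to be in {6,7,8,9} for the 19 across but in {5} for the 14 down — contradiction. So R2C3 = 8.
R1C3 = 14 − 8 = 6 completes the 14 down.
R2C1 = 17 − 13 = 4 completes the 17 across.
R1C1 = 19 − 10 = 9 completes the 19 across.

4 5 8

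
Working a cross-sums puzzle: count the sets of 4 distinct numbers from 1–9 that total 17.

9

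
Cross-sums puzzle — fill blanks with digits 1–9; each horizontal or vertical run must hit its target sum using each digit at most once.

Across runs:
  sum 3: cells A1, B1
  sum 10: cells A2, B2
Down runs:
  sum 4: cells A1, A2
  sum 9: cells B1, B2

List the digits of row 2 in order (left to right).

3 7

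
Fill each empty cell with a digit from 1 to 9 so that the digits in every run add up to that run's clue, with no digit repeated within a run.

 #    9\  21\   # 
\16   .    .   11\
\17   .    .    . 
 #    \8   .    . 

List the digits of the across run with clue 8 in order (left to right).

16 in 2 cells must be {7,9}.
The 16 across and the 9 down share only 7, so R1C1 = 7.
R1C2 = 16 − 7 = 9 completes the 16 across.
R2C1 = 9 − 7 = 2 completes the 9 down.
No cell is forced outright now. R3C2 can only be 5 or 7 (the digits allowed by both its 8 across and its 21 down). If R3C2 = 7: then R2C2 would have to be in {6,7,8,9} for the 17 across but in {5} for the 21 down — contradiction. So R3C2 = 5.
R2C2 = 21 − 14 = 7 completes the 21 down.
R2C3 = 17 − 9 = 8 completes the 17 across.
R3C3 = 8 − 5 = 3 completes the 8 across.

5, 3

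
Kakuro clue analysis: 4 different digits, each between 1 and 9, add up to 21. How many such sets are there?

11

4 distinct digits from 1–9 sum between 10 and 30.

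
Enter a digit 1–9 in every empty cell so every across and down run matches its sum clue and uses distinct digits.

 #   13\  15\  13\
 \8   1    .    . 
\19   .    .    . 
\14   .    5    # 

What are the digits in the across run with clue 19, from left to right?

R3C1 = 14 − 5 = 9 completes the 14 across.
R2C1 = 13 − 10 = 3 completes the 13 down.
No cell is forced outright now. R2C2 can only be 7 or 9 (the digits allowed by both its 19 across and its 15 down). If R2C2 = 9: then R1C2 would have to be in {2,3,4,5} for the 8 across but in {1} for the 15 down — contradiction. So R2C2 = 7.
R1C2 = 15 − 12 = 3 completes the 15 down.
R1C3 = 8 − 4 = 4 completes the 8 across.
R2C3 = 19 − 10 = 9 completes the 19 across.

3 7 9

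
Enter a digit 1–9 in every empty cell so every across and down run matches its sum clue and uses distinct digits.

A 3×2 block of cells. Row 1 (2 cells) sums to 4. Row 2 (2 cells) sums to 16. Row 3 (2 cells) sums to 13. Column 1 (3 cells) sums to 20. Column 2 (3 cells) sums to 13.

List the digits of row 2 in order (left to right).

9, 7

4 in 2 cells must be {1,3}; 16 in 2 cells must be {7,9}.
The 4 across and the 20 down share only 3, so (1,1) = 3.
(1,2) = 4 − 3 = 1 completes the 4 across.
Given what's placed, (2,1) must be 9 to fit the 16 across and 20 down.
(2,2) = 16 − 9 = 7 completes the 16 across.
(3,1) = 20 − 12 = 8 completes the 20 down.
(3,2) = 13 − 8 = 5 completes the 13 across.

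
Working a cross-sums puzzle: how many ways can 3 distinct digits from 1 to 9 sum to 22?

3 distinct digits from 1–9 sum between 6 and 24.
Enumerating: {5,8,9}, {6,7,9}.

2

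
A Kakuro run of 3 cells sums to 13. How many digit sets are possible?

7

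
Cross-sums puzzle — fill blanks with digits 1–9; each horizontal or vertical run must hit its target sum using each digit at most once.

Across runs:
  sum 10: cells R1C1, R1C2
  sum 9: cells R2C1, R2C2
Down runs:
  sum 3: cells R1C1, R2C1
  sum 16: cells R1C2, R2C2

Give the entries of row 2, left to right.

2 7

3 in 2 cells must be {1,2}; 16 in 2 cells must be {7,9}.
The 9 across and the 16 down share only 7, so R2C2 = 7.
R1C2 = 16 − 7 = 9 completes the 16 down.
R2C1 = 9 − 7 = 2 completes the 9 across.
R1C1 = 10 − 9 = 1 completes the 10 across.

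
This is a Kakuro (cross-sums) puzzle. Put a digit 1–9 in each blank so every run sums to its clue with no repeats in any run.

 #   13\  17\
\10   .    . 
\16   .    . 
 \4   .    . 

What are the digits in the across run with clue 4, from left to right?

16 in 2 cells must be {7,9}; 4 in 2 cells must be {1,3}.
Nothing is forced directly, so branch on R3C1, whose candidates are 1 or 3. If R3C1 = 1: that forces R3C2 = 3, R2C2 = 9, after which R1C2 would have to be in {1,2,3,4,6,7,8,9} for the 10 across but in {5} for the 17 down — contradiction. So R3C1 = 3.
Given what's placed, R2C1 must be 9 to fit the 16 across and 13 down.
R2C2 = 16 − 9 = 7 completes the 16 across.
R3C2 = 4 − 3 = 1 completes the 4 across.
R1C1 = 13 − 12 = 1 completes the 13 down.
R1C2 = 10 − 1 = 9 completes the 10 across.

3, 1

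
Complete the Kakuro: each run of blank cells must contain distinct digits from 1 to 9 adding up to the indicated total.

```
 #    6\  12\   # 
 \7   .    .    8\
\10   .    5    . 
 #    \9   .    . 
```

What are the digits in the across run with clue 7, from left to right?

4 3

No cell is forced outright now. R2C1 can only be 1 or 2 or 4 (the digits allowed by both its 10 across and its 6 down). If R2C1 = 1: that forces R1C1 = 5, after which R1C2 would have to be in {2} for the 7 across but in {1,3,4,6} for the 12 down — contradiction. If R2C1 = 4: that forces R1C1 = 2, after which R1C2 would have to be in {5} for the 7 across but in {1,3,4,6} for the 12 down — contradiction. So R2C1 = 2.
R1C1 = 6 − 2 = 4 completes the 6 down.
R1C2 = 7 − 4 = 3 completes the 7 across.
R2C3 = 10 − 7 = 3 completes the 10 across.
R3C2 = 12 − 8 = 4 completes the 12 down.
R3C3 = 9 − 4 = 5 completes the 9 across.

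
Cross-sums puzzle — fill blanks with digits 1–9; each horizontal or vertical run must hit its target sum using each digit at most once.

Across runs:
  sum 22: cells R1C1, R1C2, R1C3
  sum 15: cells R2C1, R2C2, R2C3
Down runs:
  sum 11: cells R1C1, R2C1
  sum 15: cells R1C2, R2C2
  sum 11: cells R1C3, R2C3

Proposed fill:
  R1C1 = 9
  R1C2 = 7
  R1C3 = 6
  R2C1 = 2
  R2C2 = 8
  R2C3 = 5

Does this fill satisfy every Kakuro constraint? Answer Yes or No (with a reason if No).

Across: 9+7+6=22; 2+8+5=15. Down: 9+2=11; 7+8=15; 6+5=11. No digit repeats within any run.

Yes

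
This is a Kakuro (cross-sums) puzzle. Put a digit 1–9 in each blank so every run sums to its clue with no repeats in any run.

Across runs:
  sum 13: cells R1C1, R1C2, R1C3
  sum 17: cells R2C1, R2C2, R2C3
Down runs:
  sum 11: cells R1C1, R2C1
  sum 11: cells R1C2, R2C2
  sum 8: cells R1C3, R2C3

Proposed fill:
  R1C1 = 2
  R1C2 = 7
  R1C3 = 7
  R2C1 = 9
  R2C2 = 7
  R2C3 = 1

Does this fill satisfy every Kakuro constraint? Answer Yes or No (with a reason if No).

No — the across run R1C1–R1C3 sums to 16, not 13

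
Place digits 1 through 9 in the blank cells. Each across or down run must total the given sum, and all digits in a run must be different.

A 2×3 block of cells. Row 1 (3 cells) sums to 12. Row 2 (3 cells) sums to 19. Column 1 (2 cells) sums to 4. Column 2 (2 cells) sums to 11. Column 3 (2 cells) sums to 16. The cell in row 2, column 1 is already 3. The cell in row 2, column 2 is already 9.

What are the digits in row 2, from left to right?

3 9 7

4 in 2 cells must be {1,3}; 16 in 2 cells must be {7,9}.
(1,1) = 4 − 3 = 1 completes the 4 down.
(1,2) = 11 − 9 = 2 completes the 11 down.
(1,3) = 12 − 3 = 9 completes the 12 across.
(2,3) = 19 − 12 = 7 completes the 19 across.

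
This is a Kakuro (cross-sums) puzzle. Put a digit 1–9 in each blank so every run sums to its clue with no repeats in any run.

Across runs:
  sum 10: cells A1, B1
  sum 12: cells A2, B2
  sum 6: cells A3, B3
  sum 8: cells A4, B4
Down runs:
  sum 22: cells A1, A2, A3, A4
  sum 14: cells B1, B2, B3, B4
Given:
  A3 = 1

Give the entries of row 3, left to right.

1 5

B3 = 6 − 1 = 5 completes the 6 across.
No cell is forced outright now. B2 can only be 3 or 4 (the digits allowed by both its 12 across and its 14 down). If B2 = 3: that forces A2 = 9, B4 = 2, B1 = 4, after which A4 would have to be in {6} for the 8 across but in {4,5,7,8} for the 22 down — contradiction. So B2 = 4.
A2 = 12 − 4 = 8 completes the 12 across.
No cell is forced outright now. B1 can only be 2 or 3 (the digits allowed by both its 10 across and its 14 down). If B1 = 2: then A1 would have to be in {8} for the 10 across but in {4,6,7,9} for the 22 down — contradiction. So B1 = 3.
A1 = 10 − 3 = 7 completes the 10 across.
A4 = 22 − 16 = 6 completes the 22 down.
B4 = 8 − 6 = 2 completes the 8 across.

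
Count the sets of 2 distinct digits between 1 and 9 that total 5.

2

2 distinct digits from 1–9 sum between 3 and 17.
Enumerating: {1,4}, {2,3}.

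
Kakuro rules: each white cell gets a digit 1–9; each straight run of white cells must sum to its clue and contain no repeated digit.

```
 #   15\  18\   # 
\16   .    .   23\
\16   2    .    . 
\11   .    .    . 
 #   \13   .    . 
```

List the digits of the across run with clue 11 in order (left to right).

4 1 6

16 in 2 cells must be {7,9}; 23 in 3 cells must be {6,8,9}.
No cell is forced outright now. R3C3 can only be 6 or 8 (the digits allowed by both its 11 across and its 23 down). If R3C3 = 8: then R3C1 would have to be in {1,2} for the 11 across but in {4,5,6,7,8,9} for the 15 down — contradiction. So R3C3 = 6.
Given what's placed, R3C1 must be 4 to fit the 11 across and 15 down.
R3C2 = 11 − 10 = 1 completes the 11 across.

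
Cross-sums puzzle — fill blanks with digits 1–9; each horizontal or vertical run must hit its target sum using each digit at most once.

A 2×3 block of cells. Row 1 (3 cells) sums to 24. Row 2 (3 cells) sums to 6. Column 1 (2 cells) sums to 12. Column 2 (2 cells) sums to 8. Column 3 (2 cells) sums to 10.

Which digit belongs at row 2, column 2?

1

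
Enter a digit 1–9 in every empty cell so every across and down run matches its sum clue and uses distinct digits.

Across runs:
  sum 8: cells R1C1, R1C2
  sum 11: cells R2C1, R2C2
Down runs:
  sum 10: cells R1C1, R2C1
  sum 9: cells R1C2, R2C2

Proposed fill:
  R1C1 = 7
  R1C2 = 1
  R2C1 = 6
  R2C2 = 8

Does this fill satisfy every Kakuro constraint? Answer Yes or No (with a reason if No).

No — the down run R1C1–R2C1 sums to 13, not 10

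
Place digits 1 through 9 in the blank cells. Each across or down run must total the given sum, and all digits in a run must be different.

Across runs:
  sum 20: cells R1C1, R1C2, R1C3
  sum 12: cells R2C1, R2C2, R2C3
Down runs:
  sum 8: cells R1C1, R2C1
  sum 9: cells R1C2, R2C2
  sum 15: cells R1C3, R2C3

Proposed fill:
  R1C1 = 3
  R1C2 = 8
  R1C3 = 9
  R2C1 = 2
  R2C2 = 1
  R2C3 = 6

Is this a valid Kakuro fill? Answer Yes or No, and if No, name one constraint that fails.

No — the down run R1C1–R2C1 sums to 5, not 8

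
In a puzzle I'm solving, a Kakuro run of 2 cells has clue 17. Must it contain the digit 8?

Yes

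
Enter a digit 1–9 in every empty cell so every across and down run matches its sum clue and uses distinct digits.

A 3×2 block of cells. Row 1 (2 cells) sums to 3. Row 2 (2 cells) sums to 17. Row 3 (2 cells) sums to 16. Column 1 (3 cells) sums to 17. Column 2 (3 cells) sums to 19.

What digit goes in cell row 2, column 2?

3 in 2 cells must be {1,2}; 17 in 2 cells must be {8,9}; 16 in 2 cells must be {7,9}.
The 3 across and the 19 down share only 2, so (1,2) = 2.
Given what's placed, (3,2) must be 9 to fit the 16 across and 19 down.
(1,1) = 3 − 2 = 1 completes the 3 across.
(2,1) = 9: the only remaining digit allowed by both the 17 across and the 17 down.
(2,2) = 17 − 9 = 8 completes the 17 across.
(3,1) = 16 − 9 = 7 completes the 16 across.

8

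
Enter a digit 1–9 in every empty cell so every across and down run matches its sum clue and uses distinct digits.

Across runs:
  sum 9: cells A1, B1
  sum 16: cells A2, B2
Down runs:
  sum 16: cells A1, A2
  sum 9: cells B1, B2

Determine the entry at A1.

7

16 in 2 cells must be {7,9}.
The 9 across and the 16 down share only 7, so A1 = 7.
B1 = 9 − 7 = 2 completes the 9 across.
A2 = 16 − 7 = 9 completes the 16 down.
B2 = 16 − 9 = 7 completes the 16 across.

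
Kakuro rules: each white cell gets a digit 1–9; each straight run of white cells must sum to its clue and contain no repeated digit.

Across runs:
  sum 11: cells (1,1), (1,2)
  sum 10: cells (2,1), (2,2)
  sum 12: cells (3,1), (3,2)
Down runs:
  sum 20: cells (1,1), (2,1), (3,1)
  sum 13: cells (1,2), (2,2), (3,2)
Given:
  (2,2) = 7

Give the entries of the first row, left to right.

(2,1) = 10 − 7 = 3 completes the 10 across.
No cell is forced outright now. (1,1) can only be 8 or 9 (the digits allowed by both its 11 across and its 20 down). If (1,1) = 8: then (1,2) would have to be in {3} for the 11 across but in {1,2,4,5} for the 13 down — contradiction. So (1,1) = 9.
(1,2) = 11 − 9 = 2 completes the 11 across.
(3,1) = 20 − 12 = 8 completes the 20 down.
(3,2) = 12 − 8 = 4 completes the 12 across.

9 2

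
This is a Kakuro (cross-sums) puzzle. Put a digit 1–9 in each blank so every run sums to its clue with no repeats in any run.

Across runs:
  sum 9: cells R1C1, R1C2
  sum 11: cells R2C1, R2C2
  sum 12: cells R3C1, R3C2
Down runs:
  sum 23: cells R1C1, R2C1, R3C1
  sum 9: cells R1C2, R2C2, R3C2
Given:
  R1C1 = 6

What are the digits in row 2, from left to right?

9 2

23 in 3 cells must be {6,8,9}.
R1C2 = 9 − 6 = 3 completes the 9 across.
No cell is forced outright now. R2C1 can only be 8 or 9 (the digits allowed by both its 11 across and its 23 down). If R2C1 = 8: then R2C2 would have to be in {3} for the 11 across but in {1,2,4,5} for the 9 down — contradiction. So R2C1 = 9.
R2C2 = 11 − 9 = 2 completes the 11 across.
R3C1 = 23 − 15 = 8 completes the 23 down.
R3C2 = 12 − 8 = 4 completes the 12 across.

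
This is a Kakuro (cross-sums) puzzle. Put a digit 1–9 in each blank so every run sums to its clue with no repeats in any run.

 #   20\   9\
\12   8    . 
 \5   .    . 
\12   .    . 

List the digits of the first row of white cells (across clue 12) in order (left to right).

R1C2 = 12 − 8 = 4 completes the 12 across.
R2C1 = 3: the only remaining digit allowed by both the 5 across and the 20 down.
R2C2 = 5 − 3 = 2 completes the 5 across.
R3C1 = 20 − 11 = 9 completes the 20 down.
R3C2 = 12 − 9 = 3 completes the 12 across.

8 4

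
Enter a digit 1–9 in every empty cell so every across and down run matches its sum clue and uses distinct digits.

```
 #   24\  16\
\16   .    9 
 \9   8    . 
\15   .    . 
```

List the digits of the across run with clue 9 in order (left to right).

8, 1

16 in 2 cells must be {7,9}; 24 in 3 cells must be {7,8,9}.
R1C1 = 16 − 9 = 7 completes the 16 across.
R2C2 = 9 − 8 = 1 completes the 9 across.
R3C1 = 24 − 15 = 9 completes the 24 down.
R3C2 = 15 − 9 = 6 completes the 15 across.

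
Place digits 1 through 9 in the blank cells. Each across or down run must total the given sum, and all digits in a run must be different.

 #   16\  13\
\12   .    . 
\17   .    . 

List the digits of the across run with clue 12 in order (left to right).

17 in 2 cells must be {8,9}; 16 in 2 cells must be {7,9}.
The 17 across and the 16 down share only 9, so R2C1 = 9.
R2C2 = 17 − 9 = 8 completes the 17 across.
R1C1 = 16 − 9 = 7 completes the 16 down.
R1C2 = 12 − 7 = 5 completes the 12 across.

7 5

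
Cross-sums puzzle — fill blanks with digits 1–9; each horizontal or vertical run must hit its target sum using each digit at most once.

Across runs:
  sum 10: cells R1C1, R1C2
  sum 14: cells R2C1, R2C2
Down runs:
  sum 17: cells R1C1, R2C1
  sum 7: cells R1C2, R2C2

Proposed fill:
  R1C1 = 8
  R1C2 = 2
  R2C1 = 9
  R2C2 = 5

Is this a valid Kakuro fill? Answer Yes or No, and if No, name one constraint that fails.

Yes

Across: 8+2=10; 9+5=14. Down: 8+9=17; 2+5=7. No digit repeats within any run.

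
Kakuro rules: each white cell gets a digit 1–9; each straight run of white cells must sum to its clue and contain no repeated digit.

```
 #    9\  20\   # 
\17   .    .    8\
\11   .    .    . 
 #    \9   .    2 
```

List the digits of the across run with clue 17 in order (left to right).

17 in 2 cells must be {8,9}.
The 17 across and the 9 down share only 8, so R1C1 = 8.
R1C2 = 17 − 8 = 9 completes the 17 across.
R2C1 = 9 − 8 = 1 completes the 9 down.
R2C3 = 8 − 2 = 6 completes the 8 down.
R3C2 = 9 − 2 = 7 completes the 9 across.
R2C2 = 11 − 7 = 4 completes the 11 across.

8 9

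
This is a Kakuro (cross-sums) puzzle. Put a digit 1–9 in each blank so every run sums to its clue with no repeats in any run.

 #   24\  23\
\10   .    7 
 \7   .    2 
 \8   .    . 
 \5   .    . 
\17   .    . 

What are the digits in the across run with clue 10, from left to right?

3 7

17 in 2 cells must be {8,9}.
R1C1 = 10 − 7 = 3 completes the 10 across.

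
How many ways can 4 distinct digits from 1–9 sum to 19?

4 distinct digits from 1–9 sum between 10 and 30.

11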